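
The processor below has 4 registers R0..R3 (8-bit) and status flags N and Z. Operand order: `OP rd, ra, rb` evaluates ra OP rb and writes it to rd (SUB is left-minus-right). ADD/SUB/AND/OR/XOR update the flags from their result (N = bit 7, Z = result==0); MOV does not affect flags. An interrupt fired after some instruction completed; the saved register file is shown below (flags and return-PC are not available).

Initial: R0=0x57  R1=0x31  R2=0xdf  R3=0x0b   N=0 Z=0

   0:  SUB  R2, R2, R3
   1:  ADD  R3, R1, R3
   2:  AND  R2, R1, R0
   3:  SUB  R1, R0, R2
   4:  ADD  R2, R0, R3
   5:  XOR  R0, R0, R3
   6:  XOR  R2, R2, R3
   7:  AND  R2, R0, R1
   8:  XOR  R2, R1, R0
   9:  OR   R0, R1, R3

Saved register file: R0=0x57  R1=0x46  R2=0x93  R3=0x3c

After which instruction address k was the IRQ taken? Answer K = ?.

after  0: R0=0x57 R1=0x31 R2=0xd4 R3=0x0b  N=1 Z=0
after  1: R0=0x57 R1=0x31 R2=0xd4 R3=0x3c  N=0 Z=0
after  2: R0=0x57 R1=0x31 R2=0x11 R3=0x3c  N=0 Z=0
after  3: R0=0x57 R1=0x46 R2=0x11 R3=0x3c  N=0 Z=0
after  4: R0=0x57 R1=0x46 R2=0x93 R3=0x3c  N=1 Z=0
-- IRQ taken; context saved, return-PC = 5 --

K = 4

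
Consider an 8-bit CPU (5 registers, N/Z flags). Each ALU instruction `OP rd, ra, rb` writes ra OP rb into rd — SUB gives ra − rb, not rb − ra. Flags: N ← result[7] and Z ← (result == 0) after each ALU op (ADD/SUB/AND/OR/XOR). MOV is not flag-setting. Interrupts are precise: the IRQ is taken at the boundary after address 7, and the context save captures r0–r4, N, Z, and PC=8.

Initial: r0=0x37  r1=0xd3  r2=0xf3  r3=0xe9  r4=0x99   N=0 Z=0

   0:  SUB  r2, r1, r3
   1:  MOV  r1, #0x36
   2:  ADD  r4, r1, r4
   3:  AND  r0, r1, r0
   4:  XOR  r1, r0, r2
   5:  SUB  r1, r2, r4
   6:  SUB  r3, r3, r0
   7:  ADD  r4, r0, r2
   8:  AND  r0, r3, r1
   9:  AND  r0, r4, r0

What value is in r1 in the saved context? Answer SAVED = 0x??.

after  0: r0=0x37 r1=0xd3 r2=0xea r3=0xe9 r4=0x99  N=1 Z=0
after  1: r0=0x37 r1=0x36 r2=0xea r3=0xe9 r4=0x99  N=1 Z=0
after  2: r0=0x37 r1=0x36 r2=0xea r3=0xe9 r4=0xcf  N=1 Z=0
after  3: r0=0x36 r1=0x36 r2=0xea r3=0xe9 r4=0xcf  N=0 Z=0
after  4: r0=0x36 r1=0xdc r2=0xea r3=0xe9 r4=0xcf  N=1 Z=0
after  5: r0=0x36 r1=0x1b r2=0xea r3=0xe9 r4=0xcf  N=0 Z=0
after  6: r0=0x36 r1=0x1b r2=0xea r3=0xb3 r4=0xcf  N=1 Z=0
after  7: r0=0x36 r1=0x1b r2=0xea r3=0xb3 r4=0x20  N=0 Z=0
-- IRQ taken; context saved, return-PC = 8 --

SAVED = 0x1b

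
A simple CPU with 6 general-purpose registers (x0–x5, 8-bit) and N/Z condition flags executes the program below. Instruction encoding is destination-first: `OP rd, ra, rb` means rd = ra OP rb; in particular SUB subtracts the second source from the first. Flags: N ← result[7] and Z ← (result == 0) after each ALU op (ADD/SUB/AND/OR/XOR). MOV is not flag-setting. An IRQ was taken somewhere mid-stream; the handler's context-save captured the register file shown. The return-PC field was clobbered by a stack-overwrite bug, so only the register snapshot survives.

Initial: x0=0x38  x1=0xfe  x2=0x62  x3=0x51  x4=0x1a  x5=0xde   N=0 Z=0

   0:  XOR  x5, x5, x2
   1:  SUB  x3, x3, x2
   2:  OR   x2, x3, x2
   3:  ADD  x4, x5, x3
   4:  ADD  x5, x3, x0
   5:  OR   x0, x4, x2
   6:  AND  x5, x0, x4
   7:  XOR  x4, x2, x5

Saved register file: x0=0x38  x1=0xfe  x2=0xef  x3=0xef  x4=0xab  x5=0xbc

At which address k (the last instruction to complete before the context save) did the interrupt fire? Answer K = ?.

K = 3

after  0: x0=0x38 x1=0xfe x2=0x62 x3=0x51 x4=0x1a x5=0xbc  N=1 Z=0
after  1: x0=0x38 x1=0xfe x2=0x62 x3=0xef x4=0x1a x5=0xbc  N=1 Z=0
after  2: x0=0x38 x1=0xfe x2=0xef x3=0xef x4=0x1a x5=0xbc  N=1 Z=0
after  3: x0=0x38 x1=0xfe x2=0xef x3=0xef x4=0xab x5=0xbc  N=1 Z=0
-- IRQ taken; context saved, return-PC = 4 --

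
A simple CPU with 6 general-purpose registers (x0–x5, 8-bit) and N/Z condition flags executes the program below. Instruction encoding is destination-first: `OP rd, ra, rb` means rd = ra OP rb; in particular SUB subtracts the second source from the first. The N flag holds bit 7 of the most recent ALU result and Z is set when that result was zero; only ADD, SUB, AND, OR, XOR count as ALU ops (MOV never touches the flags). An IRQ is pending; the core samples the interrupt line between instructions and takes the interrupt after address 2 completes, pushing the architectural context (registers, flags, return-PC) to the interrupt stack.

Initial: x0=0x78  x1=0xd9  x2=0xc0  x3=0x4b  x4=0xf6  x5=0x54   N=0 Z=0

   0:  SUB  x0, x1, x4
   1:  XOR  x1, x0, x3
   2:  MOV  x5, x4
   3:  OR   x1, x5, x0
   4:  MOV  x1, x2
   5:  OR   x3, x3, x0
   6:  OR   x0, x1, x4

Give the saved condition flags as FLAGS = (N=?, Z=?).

after  0: x0=0xe3 x1=0xd9 x2=0xc0 x3=0x4b x4=0xf6 x5=0x54  N=1 Z=0
after  1: x0=0xe3 x1=0xa8 x2=0xc0 x3=0x4b x4=0xf6 x5=0x54  N=1 Z=0
after  2: x0=0xe3 x1=0xa8 x2=0xc0 x3=0x4b x4=0xf6 x5=0xf6  N=1 Z=0
-- IRQ taken; context saved, return-PC = 3 --

FLAGS = (N=1, Z=0)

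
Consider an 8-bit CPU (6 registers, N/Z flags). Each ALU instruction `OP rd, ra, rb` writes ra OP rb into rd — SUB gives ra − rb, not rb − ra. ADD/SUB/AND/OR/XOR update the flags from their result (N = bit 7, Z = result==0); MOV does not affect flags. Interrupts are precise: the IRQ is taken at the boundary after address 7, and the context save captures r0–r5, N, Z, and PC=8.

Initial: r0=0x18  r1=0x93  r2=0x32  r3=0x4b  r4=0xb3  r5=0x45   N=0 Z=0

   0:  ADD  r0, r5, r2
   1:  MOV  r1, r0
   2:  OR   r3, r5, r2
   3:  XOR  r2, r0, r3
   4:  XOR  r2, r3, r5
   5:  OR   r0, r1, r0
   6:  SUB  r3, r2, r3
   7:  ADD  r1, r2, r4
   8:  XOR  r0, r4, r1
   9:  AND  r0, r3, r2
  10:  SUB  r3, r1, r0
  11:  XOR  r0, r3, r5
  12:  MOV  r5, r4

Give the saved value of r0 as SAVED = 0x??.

SAVED = 0x77

after  0: r0=0x77 r1=0x93 r2=0x32 r3=0x4b r4=0xb3 r5=0x45  N=0 Z=0
after  1: r0=0x77 r1=0x77 r2=0x32 r3=0x4b r4=0xb3 r5=0x45  N=0 Z=0
after  2: r0=0x77 r1=0x77 r2=0x32 r3=0x77 r4=0xb3 r5=0x45  N=0 Z=0
after  3: r0=0x77 r1=0x77 r2=0x00 r3=0x77 r4=0xb3 r5=0x45  N=0 Z=1
after  4: r0=0x77 r1=0x77 r2=0x32 r3=0x77 r4=0xb3 r5=0x45  N=0 Z=0
after  5: r0=0x77 r1=0x77 r2=0x32 r3=0x77 r4=0xb3 r5=0x45  N=0 Z=0
after  6: r0=0x77 r1=0x77 r2=0x32 r3=0xbb r4=0xb3 r5=0x45  N=1 Z=0
after  7: r0=0x77 r1=0xe5 r2=0x32 r3=0xbb r4=0xb3 r5=0x45  N=1 Z=0
-- IRQ taken; context saved, return-PC = 8 --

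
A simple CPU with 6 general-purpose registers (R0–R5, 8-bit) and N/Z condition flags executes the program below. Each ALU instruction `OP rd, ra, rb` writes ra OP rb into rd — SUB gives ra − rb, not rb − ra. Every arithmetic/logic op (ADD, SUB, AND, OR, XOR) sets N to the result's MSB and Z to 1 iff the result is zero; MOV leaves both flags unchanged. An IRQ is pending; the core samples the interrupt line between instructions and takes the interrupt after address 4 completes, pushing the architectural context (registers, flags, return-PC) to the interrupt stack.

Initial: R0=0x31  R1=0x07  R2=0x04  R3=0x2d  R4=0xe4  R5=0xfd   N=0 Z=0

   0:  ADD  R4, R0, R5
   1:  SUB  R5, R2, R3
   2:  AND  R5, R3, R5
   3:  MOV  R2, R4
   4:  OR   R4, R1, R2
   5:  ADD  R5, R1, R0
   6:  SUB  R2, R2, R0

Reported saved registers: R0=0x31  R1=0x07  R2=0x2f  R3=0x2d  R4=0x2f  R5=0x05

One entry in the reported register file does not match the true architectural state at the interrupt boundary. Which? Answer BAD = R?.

BAD = R2

after  0: R0=0x31 R1=0x07 R2=0x04 R3=0x2d R4=0x2e R5=0xfd  N=0 Z=0
after  1: R0=0x31 R1=0x07 R2=0x04 R3=0x2d R4=0x2e R5=0xd7  N=1 Z=0
after  2: R0=0x31 R1=0x07 R2=0x04 R3=0x2d R4=0x2e R5=0x05  N=0 Z=0
after  3: R0=0x31 R1=0x07 R2=0x2e R3=0x2d R4=0x2e R5=0x05  N=0 Z=0
after  4: R0=0x31 R1=0x07 R2=0x2e R3=0x2d R4=0x2f R5=0x05  N=0 Z=0
-- IRQ taken; context saved, return-PC = 5 --
mismatch: R2: reported 0x2f vs actual 0x2e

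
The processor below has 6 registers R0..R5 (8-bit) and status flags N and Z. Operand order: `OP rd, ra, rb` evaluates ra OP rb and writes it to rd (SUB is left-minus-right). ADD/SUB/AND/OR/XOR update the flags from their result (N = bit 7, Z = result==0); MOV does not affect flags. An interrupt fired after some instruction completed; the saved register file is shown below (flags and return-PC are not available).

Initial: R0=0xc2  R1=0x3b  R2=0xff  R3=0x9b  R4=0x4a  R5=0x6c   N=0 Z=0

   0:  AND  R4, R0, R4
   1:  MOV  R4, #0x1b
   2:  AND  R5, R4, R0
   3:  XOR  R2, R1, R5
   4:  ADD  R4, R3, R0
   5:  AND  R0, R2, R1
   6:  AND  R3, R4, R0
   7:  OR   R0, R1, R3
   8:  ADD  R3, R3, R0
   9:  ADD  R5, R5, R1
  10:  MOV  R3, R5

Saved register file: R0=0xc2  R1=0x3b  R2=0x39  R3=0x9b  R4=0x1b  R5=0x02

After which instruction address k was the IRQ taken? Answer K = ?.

K = 3

after  0: R0=0xc2 R1=0x3b R2=0xff R3=0x9b R4=0x42 R5=0x6c  N=0 Z=0
after  1: R0=0xc2 R1=0x3b R2=0xff R3=0x9b R4=0x1b R5=0x6c  N=0 Z=0
after  2: R0=0xc2 R1=0x3b R2=0xff R3=0x9b R4=0x1b R5=0x02  N=0 Z=0
after  3: R0=0xc2 R1=0x3b R2=0x39 R3=0x9b R4=0x1b R5=0x02  N=0 Z=0
-- IRQ taken; context saved, return-PC = 4 --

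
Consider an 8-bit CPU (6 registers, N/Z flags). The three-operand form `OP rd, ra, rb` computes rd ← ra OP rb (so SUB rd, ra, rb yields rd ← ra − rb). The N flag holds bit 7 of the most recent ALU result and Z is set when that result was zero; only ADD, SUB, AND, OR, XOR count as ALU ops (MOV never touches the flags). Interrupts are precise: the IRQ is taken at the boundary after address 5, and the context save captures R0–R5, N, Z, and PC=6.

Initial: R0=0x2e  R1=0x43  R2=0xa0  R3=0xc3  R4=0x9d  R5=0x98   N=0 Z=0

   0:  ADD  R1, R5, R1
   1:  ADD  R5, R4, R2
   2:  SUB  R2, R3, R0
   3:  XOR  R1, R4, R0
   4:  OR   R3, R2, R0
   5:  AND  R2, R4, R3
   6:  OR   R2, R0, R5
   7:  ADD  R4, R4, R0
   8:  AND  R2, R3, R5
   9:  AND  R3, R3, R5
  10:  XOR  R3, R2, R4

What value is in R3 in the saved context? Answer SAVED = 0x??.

SAVED = 0xbf

after  0: R0=0x2e R1=0xdb R2=0xa0 R3=0xc3 R4=0x9d R5=0x98  N=1 Z=0
after  1: R0=0x2e R1=0xdb R2=0xa0 R3=0xc3 R4=0x9d R5=0x3d  N=0 Z=0
after  2: R0=0x2e R1=0xdb R2=0x95 R3=0xc3 R4=0x9d R5=0x3d  N=1 Z=0
after  3: R0=0x2e R1=0xb3 R2=0x95 R3=0xc3 R4=0x9d R5=0x3d  N=1 Z=0
after  4: R0=0x2e R1=0xb3 R2=0x95 R3=0xbf R4=0x9d R5=0x3d  N=1 Z=0
after  5: R0=0x2e R1=0xb3 R2=0x9d R3=0xbf R4=0x9d R5=0x3d  N=1 Z=0
-- IRQ taken; context saved, return-PC = 6 --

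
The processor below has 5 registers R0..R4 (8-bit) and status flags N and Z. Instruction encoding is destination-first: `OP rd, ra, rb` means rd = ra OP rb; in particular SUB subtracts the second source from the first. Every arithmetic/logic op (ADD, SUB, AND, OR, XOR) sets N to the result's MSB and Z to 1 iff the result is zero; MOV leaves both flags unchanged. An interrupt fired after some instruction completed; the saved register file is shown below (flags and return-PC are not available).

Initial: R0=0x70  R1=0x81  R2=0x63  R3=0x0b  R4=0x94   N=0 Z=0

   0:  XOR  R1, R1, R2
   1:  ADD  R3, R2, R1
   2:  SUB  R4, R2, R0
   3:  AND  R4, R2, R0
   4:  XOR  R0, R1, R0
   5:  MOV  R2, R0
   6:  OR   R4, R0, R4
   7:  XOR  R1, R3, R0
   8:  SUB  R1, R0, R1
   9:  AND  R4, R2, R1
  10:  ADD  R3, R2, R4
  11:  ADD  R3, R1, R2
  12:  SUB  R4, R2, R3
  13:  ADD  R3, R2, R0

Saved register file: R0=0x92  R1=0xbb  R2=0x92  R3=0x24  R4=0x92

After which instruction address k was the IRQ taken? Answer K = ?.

after  0: R0=0x70 R1=0xe2 R2=0x63 R3=0x0b R4=0x94  N=1 Z=0
after  1: R0=0x70 R1=0xe2 R2=0x63 R3=0x45 R4=0x94  N=0 Z=0
after  2: R0=0x70 R1=0xe2 R2=0x63 R3=0x45 R4=0xf3  N=1 Z=0
after  3: R0=0x70 R1=0xe2 R2=0x63 R3=0x45 R4=0x60  N=0 Z=0
after  4: R0=0x92 R1=0xe2 R2=0x63 R3=0x45 R4=0x60  N=1 Z=0
after  5: R0=0x92 R1=0xe2 R2=0x92 R3=0x45 R4=0x60  N=1 Z=0
after  6: R0=0x92 R1=0xe2 R2=0x92 R3=0x45 R4=0xf2  N=1 Z=0
after  7: R0=0x92 R1=0xd7 R2=0x92 R3=0x45 R4=0xf2  N=1 Z=0
after  8: R0=0x92 R1=0xbb R2=0x92 R3=0x45 R4=0xf2  N=1 Z=0
after  9: R0=0x92 R1=0xbb R2=0x92 R3=0x45 R4=0x92  N=1 Z=0
after 10: R0=0x92 R1=0xbb R2=0x92 R3=0x24 R4=0x92  N=0 Z=0
-- IRQ taken; context saved, return-PC = 11 --

K = 10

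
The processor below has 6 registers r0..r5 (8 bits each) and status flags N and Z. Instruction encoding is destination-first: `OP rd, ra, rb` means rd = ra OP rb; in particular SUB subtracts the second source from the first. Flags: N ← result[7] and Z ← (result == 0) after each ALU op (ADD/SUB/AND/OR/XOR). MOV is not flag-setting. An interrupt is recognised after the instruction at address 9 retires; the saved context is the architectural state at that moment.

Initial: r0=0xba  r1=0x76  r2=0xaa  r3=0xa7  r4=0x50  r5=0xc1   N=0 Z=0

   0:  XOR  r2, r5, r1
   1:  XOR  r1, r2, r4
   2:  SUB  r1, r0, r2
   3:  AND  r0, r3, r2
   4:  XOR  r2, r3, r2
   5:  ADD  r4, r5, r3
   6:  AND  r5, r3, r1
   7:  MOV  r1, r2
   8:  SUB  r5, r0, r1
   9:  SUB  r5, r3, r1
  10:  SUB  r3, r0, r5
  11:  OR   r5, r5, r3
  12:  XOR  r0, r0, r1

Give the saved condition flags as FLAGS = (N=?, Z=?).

FLAGS = (N=1, Z=0)

after  0: r0=0xba r1=0x76 r2=0xb7 r3=0xa7 r4=0x50 r5=0xc1  N=1 Z=0
after  1: r0=0xba r1=0xe7 r2=0xb7 r3=0xa7 r4=0x50 r5=0xc1  N=1 Z=0
after  2: r0=0xba r1=0x03 r2=0xb7 r3=0xa7 r4=0x50 r5=0xc1  N=0 Z=0
after  3: r0=0xa7 r1=0x03 r2=0xb7 r3=0xa7 r4=0x50 r5=0xc1  N=1 Z=0
after  4: r0=0xa7 r1=0x03 r2=0x10 r3=0xa7 r4=0x50 r5=0xc1  N=0 Z=0
after  5: r0=0xa7 r1=0x03 r2=0x10 r3=0xa7 r4=0x68 r5=0xc1  N=0 Z=0
after  6: r0=0xa7 r1=0x03 r2=0x10 r3=0xa7 r4=0x68 r5=0x03  N=0 Z=0
after  7: r0=0xa7 r1=0x10 r2=0x10 r3=0xa7 r4=0x68 r5=0x03  N=0 Z=0
after  8: r0=0xa7 r1=0x10 r2=0x10 r3=0xa7 r4=0x68 r5=0x97  N=1 Z=0
after  9: r0=0xa7 r1=0x10 r2=0x10 r3=0xa7 r4=0x68 r5=0x97  N=1 Z=0
-- IRQ taken; context saved, return-PC = 10 --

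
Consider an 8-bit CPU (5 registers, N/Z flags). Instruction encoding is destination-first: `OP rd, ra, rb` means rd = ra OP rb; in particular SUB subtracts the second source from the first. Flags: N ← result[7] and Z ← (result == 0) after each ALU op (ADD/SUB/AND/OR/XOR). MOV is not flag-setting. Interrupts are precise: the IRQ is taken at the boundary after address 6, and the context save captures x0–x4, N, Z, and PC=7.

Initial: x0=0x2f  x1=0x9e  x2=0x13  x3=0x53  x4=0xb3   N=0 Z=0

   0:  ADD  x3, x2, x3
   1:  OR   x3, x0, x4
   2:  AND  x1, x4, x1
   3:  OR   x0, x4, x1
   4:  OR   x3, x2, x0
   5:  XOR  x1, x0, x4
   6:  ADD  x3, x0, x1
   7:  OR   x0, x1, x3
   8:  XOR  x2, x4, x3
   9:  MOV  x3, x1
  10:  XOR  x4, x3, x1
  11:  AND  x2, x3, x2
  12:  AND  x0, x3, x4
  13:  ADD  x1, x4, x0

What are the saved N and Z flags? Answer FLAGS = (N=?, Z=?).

FLAGS = (N=1, Z=0)

after  0: x0=0x2f x1=0x9e x2=0x13 x3=0x66 x4=0xb3  N=0 Z=0
after  1: x0=0x2f x1=0x9e x2=0x13 x3=0xbf x4=0xb3  N=1 Z=0
after  2: x0=0x2f x1=0x92 x2=0x13 x3=0xbf x4=0xb3  N=1 Z=0
after  3: x0=0xb3 x1=0x92 x2=0x13 x3=0xbf x4=0xb3  N=1 Z=0
after  4: x0=0xb3 x1=0x92 x2=0x13 x3=0xb3 x4=0xb3  N=1 Z=0
after  5: x0=0xb3 x1=0x00 x2=0x13 x3=0xb3 x4=0xb3  N=0 Z=1
after  6: x0=0xb3 x1=0x00 x2=0x13 x3=0xb3 x4=0xb3  N=1 Z=0
-- IRQ taken; context saved, return-PC = 7 --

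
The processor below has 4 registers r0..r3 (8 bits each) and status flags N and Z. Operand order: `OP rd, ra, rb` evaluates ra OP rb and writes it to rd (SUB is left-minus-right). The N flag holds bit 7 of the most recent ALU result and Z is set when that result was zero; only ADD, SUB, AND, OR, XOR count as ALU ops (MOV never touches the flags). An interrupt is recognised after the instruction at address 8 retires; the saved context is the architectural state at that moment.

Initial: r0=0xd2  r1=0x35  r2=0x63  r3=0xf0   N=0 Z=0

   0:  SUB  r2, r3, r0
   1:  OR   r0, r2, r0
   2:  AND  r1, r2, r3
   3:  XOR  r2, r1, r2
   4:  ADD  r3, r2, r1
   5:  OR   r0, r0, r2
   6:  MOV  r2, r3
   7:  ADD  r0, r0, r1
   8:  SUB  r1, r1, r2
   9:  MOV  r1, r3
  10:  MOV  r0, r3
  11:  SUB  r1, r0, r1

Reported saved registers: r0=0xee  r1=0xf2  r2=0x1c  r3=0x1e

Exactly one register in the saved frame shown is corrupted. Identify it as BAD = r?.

BAD = r2

after  0: r0=0xd2 r1=0x35 r2=0x1e r3=0xf0  N=0 Z=0
after  1: r0=0xde r1=0x35 r2=0x1e r3=0xf0  N=1 Z=0
after  2: r0=0xde r1=0x10 r2=0x1e r3=0xf0  N=0 Z=0
after  3: r0=0xde r1=0x10 r2=0x0e r3=0xf0  N=0 Z=0
after  4: r0=0xde r1=0x10 r2=0x0e r3=0x1e  N=0 Z=0
after  5: r0=0xde r1=0x10 r2=0x0e r3=0x1e  N=1 Z=0
after  6: r0=0xde r1=0x10 r2=0x1e r3=0x1e  N=1 Z=0
after  7: r0=0xee r1=0x10 r2=0x1e r3=0x1e  N=1 Z=0
after  8: r0=0xee r1=0xf2 r2=0x1e r3=0x1e  N=1 Z=0
-- IRQ taken; context saved, return-PC = 9 --
mismatch: r2: reported 0x1c vs actual 0x1e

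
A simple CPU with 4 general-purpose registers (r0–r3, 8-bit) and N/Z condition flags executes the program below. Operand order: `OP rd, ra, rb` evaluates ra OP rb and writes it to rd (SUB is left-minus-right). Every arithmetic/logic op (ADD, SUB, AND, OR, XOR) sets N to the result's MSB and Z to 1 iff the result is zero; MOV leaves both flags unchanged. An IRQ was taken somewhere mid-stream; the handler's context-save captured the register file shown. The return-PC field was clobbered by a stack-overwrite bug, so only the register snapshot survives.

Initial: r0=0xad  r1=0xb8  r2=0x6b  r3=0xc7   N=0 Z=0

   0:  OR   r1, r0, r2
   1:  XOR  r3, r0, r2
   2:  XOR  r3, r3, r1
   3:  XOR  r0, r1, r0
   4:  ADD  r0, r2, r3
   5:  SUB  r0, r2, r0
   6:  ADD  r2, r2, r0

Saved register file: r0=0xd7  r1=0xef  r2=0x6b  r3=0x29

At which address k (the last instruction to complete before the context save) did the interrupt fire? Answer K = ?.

after  0: r0=0xad r1=0xef r2=0x6b r3=0xc7  N=1 Z=0
after  1: r0=0xad r1=0xef r2=0x6b r3=0xc6  N=1 Z=0
after  2: r0=0xad r1=0xef r2=0x6b r3=0x29  N=0 Z=0
after  3: r0=0x42 r1=0xef r2=0x6b r3=0x29  N=0 Z=0
after  4: r0=0x94 r1=0xef r2=0x6b r3=0x29  N=1 Z=0
after  5: r0=0xd7 r1=0xef r2=0x6b r3=0x29  N=1 Z=0
-- IRQ taken; context saved, return-PC = 6 --

K = 5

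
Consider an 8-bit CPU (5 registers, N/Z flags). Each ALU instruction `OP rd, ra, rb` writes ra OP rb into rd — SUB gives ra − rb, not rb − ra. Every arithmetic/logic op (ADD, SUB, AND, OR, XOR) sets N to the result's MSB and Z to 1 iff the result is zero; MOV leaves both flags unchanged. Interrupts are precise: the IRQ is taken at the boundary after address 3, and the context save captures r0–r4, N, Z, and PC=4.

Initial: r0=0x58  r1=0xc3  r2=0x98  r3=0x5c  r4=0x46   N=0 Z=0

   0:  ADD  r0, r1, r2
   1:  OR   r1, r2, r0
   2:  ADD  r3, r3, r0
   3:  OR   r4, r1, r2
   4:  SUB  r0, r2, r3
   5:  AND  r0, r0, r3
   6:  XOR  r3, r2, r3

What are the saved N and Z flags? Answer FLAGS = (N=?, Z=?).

after  0: r0=0x5b r1=0xc3 r2=0x98 r3=0x5c r4=0x46  N=0 Z=0
after  1: r0=0x5b r1=0xdb r2=0x98 r3=0x5c r4=0x46  N=1 Z=0
after  2: r0=0x5b r1=0xdb r2=0x98 r3=0xb7 r4=0x46  N=1 Z=0
after  3: r0=0x5b r1=0xdb r2=0x98 r3=0xb7 r4=0xdb  N=1 Z=0
-- IRQ taken; context saved, return-PC = 4 --

FLAGS = (N=1, Z=0)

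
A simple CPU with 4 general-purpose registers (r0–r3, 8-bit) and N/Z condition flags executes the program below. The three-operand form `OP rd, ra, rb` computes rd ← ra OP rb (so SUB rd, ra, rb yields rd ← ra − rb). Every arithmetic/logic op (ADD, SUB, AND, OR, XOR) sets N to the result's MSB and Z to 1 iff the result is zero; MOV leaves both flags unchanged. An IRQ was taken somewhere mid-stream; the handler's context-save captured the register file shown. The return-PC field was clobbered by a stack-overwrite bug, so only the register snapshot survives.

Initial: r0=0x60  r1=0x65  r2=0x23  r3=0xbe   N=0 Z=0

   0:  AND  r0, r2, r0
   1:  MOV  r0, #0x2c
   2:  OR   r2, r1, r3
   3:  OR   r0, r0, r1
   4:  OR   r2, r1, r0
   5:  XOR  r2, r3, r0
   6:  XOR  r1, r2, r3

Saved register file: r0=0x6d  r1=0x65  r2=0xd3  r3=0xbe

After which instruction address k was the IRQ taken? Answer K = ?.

after  0: r0=0x20 r1=0x65 r2=0x23 r3=0xbe  N=0 Z=0
after  1: r0=0x2c r1=0x65 r2=0x23 r3=0xbe  N=0 Z=0
after  2: r0=0x2c r1=0x65 r2=0xff r3=0xbe  N=1 Z=0
after  3: r0=0x6d r1=0x65 r2=0xff r3=0xbe  N=0 Z=0
after  4: r0=0x6d r1=0x65 r2=0x6d r3=0xbe  N=0 Z=0
after  5: r0=0x6d r1=0x65 r2=0xd3 r3=0xbe  N=1 Z=0
-- IRQ taken; context saved, return-PC = 6 --

K = 5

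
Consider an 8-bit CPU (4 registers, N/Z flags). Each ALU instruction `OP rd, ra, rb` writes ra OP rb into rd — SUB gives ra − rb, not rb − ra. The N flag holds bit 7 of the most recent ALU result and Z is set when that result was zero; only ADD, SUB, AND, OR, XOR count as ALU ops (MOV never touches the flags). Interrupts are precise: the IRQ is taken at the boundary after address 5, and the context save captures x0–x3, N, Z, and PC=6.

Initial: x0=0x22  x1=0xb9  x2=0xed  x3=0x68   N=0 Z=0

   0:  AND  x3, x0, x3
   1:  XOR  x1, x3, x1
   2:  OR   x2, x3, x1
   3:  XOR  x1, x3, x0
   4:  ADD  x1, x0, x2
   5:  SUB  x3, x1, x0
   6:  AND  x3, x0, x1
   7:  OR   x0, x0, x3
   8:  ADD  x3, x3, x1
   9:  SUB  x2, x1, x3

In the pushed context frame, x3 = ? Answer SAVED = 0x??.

after  0: x0=0x22 x1=0xb9 x2=0xed x3=0x20  N=0 Z=0
after  1: x0=0x22 x1=0x99 x2=0xed x3=0x20  N=1 Z=0
after  2: x0=0x22 x1=0x99 x2=0xb9 x3=0x20  N=1 Z=0
after  3: x0=0x22 x1=0x02 x2=0xb9 x3=0x20  N=0 Z=0
after  4: x0=0x22 x1=0xdb x2=0xb9 x3=0x20  N=1 Z=0
after  5: x0=0x22 x1=0xdb x2=0xb9 x3=0xb9  N=1 Z=0
-- IRQ taken; context saved, return-PC = 6 --

SAVED = 0xb9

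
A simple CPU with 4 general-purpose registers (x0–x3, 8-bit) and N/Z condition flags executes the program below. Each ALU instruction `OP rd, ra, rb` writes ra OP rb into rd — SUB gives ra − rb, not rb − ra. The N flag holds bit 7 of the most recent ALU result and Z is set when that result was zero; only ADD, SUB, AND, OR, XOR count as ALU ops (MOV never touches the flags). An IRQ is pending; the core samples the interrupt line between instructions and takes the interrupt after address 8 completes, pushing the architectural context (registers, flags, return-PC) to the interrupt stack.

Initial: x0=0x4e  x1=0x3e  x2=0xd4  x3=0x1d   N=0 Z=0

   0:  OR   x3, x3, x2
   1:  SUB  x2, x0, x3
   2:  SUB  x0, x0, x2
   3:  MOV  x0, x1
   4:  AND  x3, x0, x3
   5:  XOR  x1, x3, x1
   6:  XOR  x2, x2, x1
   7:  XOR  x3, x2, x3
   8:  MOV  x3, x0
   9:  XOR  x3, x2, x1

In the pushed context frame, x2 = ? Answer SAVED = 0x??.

after  0: x0=0x4e x1=0x3e x2=0xd4 x3=0xdd  N=1 Z=0
after  1: x0=0x4e x1=0x3e x2=0x71 x3=0xdd  N=0 Z=0
after  2: x0=0xdd x1=0x3e x2=0x71 x3=0xdd  N=1 Z=0
after  3: x0=0x3e x1=0x3e x2=0x71 x3=0xdd  N=1 Z=0
after  4: x0=0x3e x1=0x3e x2=0x71 x3=0x1c  N=0 Z=0
after  5: x0=0x3e x1=0x22 x2=0x71 x3=0x1c  N=0 Z=0
after  6: x0=0x3e x1=0x22 x2=0x53 x3=0x1c  N=0 Z=0
after  7: x0=0x3e x1=0x22 x2=0x53 x3=0x4f  N=0 Z=0
after  8: x0=0x3e x1=0x22 x2=0x53 x3=0x3e  N=0 Z=0
-- IRQ taken; context saved, return-PC = 9 --

SAVED = 0x53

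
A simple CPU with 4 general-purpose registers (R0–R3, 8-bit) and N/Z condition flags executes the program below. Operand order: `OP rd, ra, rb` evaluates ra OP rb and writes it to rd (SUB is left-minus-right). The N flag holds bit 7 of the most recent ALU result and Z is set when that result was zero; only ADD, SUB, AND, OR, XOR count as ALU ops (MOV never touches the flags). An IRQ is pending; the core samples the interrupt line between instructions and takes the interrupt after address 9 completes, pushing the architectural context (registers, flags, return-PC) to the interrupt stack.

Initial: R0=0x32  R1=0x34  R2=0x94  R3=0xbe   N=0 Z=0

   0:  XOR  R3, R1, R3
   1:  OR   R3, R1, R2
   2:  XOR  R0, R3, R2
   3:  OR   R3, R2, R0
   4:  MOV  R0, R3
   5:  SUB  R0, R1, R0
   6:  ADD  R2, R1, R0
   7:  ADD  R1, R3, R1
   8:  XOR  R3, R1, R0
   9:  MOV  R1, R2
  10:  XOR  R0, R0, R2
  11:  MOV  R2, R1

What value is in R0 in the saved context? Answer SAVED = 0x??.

after  0: R0=0x32 R1=0x34 R2=0x94 R3=0x8a  N=1 Z=0
after  1: R0=0x32 R1=0x34 R2=0x94 R3=0xb4  N=1 Z=0
after  2: R0=0x20 R1=0x34 R2=0x94 R3=0xb4  N=0 Z=0
after  3: R0=0x20 R1=0x34 R2=0x94 R3=0xb4  N=1 Z=0
after  4: R0=0xb4 R1=0x34 R2=0x94 R3=0xb4  N=1 Z=0
after  5: R0=0x80 R1=0x34 R2=0x94 R3=0xb4  N=1 Z=0
after  6: R0=0x80 R1=0x34 R2=0xb4 R3=0xb4  N=1 Z=0
after  7: R0=0x80 R1=0xe8 R2=0xb4 R3=0xb4  N=1 Z=0
after  8: R0=0x80 R1=0xe8 R2=0xb4 R3=0x68  N=0 Z=0
after  9: R0=0x80 R1=0xb4 R2=0xb4 R3=0x68  N=0 Z=0
-- IRQ taken; context saved, return-PC = 10 --

SAVED = 0x80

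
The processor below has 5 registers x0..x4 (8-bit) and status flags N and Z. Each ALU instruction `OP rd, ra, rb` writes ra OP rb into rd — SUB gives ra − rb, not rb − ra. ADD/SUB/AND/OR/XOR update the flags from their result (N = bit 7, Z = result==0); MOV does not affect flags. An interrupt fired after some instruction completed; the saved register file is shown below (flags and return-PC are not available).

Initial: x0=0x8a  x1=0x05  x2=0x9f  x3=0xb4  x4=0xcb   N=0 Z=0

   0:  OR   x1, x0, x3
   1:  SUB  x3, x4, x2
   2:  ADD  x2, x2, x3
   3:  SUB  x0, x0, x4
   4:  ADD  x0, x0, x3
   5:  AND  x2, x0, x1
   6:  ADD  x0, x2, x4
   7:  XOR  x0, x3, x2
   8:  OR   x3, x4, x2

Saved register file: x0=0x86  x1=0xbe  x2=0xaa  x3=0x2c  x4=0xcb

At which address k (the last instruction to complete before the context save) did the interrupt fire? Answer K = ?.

K = 7

after  0: x0=0x8a x1=0xbe x2=0x9f x3=0xb4 x4=0xcb  N=1 Z=0
after  1: x0=0x8a x1=0xbe x2=0x9f x3=0x2c x4=0xcb  N=0 Z=0
after  2: x0=0x8a x1=0xbe x2=0xcb x3=0x2c x4=0xcb  N=1 Z=0
after  3: x0=0xbf x1=0xbe x2=0xcb x3=0x2c x4=0xcb  N=1 Z=0
after  4: x0=0xeb x1=0xbe x2=0xcb x3=0x2c x4=0xcb  N=1 Z=0
after  5: x0=0xeb x1=0xbe x2=0xaa x3=0x2c x4=0xcb  N=1 Z=0
after  6: x0=0x75 x1=0xbe x2=0xaa x3=0x2c x4=0xcb  N=0 Z=0
after  7: x0=0x86 x1=0xbe x2=0xaa x3=0x2c x4=0xcb  N=1 Z=0
-- IRQ taken; context saved, return-PC = 8 --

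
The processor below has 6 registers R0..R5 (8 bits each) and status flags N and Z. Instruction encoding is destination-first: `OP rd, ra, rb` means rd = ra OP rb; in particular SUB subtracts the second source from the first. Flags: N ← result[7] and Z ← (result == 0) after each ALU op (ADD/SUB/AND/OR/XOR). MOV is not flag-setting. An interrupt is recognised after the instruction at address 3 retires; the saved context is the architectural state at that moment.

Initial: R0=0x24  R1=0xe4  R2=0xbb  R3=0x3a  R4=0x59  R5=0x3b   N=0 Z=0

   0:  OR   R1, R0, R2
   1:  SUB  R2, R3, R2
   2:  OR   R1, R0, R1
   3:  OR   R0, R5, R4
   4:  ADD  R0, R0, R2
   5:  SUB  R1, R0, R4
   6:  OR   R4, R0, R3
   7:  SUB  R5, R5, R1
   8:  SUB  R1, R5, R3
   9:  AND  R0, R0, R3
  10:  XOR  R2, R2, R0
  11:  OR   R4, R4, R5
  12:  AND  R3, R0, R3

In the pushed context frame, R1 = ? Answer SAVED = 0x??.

after  0: R0=0x24 R1=0xbf R2=0xbb R3=0x3a R4=0x59 R5=0x3b  N=1 Z=0
after  1: R0=0x24 R1=0xbf R2=0x7f R3=0x3a R4=0x59 R5=0x3b  N=0 Z=0
after  2: R0=0x24 R1=0xbf R2=0x7f R3=0x3a R4=0x59 R5=0x3b  N=1 Z=0
after  3: R0=0x7b R1=0xbf R2=0x7f R3=0x3a R4=0x59 R5=0x3b  N=0 Z=0
-- IRQ taken; context saved, return-PC = 4 --

SAVED = 0xbf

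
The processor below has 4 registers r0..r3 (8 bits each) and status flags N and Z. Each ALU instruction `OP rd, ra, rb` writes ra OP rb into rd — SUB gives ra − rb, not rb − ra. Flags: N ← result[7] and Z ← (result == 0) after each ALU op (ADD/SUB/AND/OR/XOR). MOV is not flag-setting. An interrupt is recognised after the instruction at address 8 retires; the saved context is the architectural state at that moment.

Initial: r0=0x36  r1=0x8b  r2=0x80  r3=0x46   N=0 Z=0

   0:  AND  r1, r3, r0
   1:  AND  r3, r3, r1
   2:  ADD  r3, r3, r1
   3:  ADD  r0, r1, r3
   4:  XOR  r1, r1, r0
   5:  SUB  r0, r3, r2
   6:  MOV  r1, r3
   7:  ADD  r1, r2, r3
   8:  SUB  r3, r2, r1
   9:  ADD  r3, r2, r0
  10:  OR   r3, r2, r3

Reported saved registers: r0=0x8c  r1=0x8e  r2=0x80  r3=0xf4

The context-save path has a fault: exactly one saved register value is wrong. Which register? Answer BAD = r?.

BAD = r1

after  0: r0=0x36 r1=0x06 r2=0x80 r3=0x46  N=0 Z=0
after  1: r0=0x36 r1=0x06 r2=0x80 r3=0x06  N=0 Z=0
after  2: r0=0x36 r1=0x06 r2=0x80 r3=0x0c  N=0 Z=0
after  3: r0=0x12 r1=0x06 r2=0x80 r3=0x0c  N=0 Z=0
after  4: r0=0x12 r1=0x14 r2=0x80 r3=0x0c  N=0 Z=0
after  5: r0=0x8c r1=0x14 r2=0x80 r3=0x0c  N=1 Z=0
after  6: r0=0x8c r1=0x0c r2=0x80 r3=0x0c  N=1 Z=0
after  7: r0=0x8c r1=0x8c r2=0x80 r3=0x0c  N=1 Z=0
after  8: r0=0x8c r1=0x8c r2=0x80 r3=0xf4  N=1 Z=0
-- IRQ taken; context saved, return-PC = 9 --
mismatch: r1: reported 0x8e vs actual 0x8c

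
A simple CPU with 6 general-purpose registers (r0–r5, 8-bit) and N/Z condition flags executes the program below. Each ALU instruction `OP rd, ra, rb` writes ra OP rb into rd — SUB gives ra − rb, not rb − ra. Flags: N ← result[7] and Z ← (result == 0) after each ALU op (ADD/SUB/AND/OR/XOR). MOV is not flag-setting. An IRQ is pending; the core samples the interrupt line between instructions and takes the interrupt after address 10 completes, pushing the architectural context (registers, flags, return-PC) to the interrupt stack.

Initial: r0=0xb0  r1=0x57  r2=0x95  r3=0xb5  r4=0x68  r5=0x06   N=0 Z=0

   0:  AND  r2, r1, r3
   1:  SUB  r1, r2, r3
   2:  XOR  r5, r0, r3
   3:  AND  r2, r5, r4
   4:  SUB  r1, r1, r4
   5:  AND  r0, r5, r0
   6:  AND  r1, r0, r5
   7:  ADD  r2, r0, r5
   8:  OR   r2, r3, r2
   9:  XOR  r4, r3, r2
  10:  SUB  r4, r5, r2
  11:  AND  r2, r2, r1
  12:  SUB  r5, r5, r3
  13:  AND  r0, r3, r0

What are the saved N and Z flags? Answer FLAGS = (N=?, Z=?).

FLAGS = (N=0, Z=0)

after  0: r0=0xb0 r1=0x57 r2=0x15 r3=0xb5 r4=0x68 r5=0x06  N=0 Z=0
after  1: r0=0xb0 r1=0x60 r2=0x15 r3=0xb5 r4=0x68 r5=0x06  N=0 Z=0
after  2: r0=0xb0 r1=0x60 r2=0x15 r3=0xb5 r4=0x68 r5=0x05  N=0 Z=0
after  3: r0=0xb0 r1=0x60 r2=0x00 r3=0xb5 r4=0x68 r5=0x05  N=0 Z=1
after  4: r0=0xb0 r1=0xf8 r2=0x00 r3=0xb5 r4=0x68 r5=0x05  N=1 Z=0
after  5: r0=0x00 r1=0xf8 r2=0x00 r3=0xb5 r4=0x68 r5=0x05  N=0 Z=1
after  6: r0=0x00 r1=0x00 r2=0x00 r3=0xb5 r4=0x68 r5=0x05  N=0 Z=1
after  7: r0=0x00 r1=0x00 r2=0x05 r3=0xb5 r4=0x68 r5=0x05  N=0 Z=0
after  8: r0=0x00 r1=0x00 r2=0xb5 r3=0xb5 r4=0x68 r5=0x05  N=1 Z=0
after  9: r0=0x00 r1=0x00 r2=0xb5 r3=0xb5 r4=0x00 r5=0x05  N=0 Z=1
after 10: r0=0x00 r1=0x00 r2=0xb5 r3=0xb5 r4=0x50 r5=0x05  N=0 Z=0
-- IRQ taken; context saved, return-PC = 11 --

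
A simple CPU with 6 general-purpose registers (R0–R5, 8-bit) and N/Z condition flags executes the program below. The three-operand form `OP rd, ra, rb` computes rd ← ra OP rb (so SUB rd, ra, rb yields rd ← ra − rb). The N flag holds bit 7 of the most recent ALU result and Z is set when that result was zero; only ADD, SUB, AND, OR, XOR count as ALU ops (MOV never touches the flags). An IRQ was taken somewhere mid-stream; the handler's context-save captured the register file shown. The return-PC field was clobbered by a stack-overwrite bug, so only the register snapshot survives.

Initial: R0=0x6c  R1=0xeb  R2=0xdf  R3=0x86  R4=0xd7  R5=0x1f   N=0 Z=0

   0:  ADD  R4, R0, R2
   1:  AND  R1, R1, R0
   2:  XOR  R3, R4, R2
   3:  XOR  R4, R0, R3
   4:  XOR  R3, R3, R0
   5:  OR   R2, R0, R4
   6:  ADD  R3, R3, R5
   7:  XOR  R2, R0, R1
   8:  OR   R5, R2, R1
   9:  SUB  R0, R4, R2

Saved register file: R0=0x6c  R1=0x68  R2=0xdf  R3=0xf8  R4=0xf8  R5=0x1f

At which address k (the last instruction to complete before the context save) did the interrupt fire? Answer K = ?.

after  0: R0=0x6c R1=0xeb R2=0xdf R3=0x86 R4=0x4b R5=0x1f  N=0 Z=0
after  1: R0=0x6c R1=0x68 R2=0xdf R3=0x86 R4=0x4b R5=0x1f  N=0 Z=0
after  2: R0=0x6c R1=0x68 R2=0xdf R3=0x94 R4=0x4b R5=0x1f  N=1 Z=0
after  3: R0=0x6c R1=0x68 R2=0xdf R3=0x94 R4=0xf8 R5=0x1f  N=1 Z=0
after  4: R0=0x6c R1=0x68 R2=0xdf R3=0xf8 R4=0xf8 R5=0x1f  N=1 Z=0
-- IRQ taken; context saved, return-PC = 5 --

K = 4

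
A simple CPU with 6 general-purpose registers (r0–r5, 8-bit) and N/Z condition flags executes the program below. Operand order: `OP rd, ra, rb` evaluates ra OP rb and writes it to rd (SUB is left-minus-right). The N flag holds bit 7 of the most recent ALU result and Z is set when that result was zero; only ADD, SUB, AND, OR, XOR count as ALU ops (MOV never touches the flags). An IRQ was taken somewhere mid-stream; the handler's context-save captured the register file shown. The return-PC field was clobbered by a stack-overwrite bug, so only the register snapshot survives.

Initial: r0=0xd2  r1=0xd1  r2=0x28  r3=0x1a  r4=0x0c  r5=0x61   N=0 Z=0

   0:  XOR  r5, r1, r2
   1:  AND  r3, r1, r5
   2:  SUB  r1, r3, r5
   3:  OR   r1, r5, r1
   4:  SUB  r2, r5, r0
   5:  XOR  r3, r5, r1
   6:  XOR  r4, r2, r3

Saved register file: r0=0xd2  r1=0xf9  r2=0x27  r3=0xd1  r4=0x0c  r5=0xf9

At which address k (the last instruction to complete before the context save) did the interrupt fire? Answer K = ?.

after  0: r0=0xd2 r1=0xd1 r2=0x28 r3=0x1a r4=0x0c r5=0xf9  N=1 Z=0
after  1: r0=0xd2 r1=0xd1 r2=0x28 r3=0xd1 r4=0x0c r5=0xf9  N=1 Z=0
after  2: r0=0xd2 r1=0xd8 r2=0x28 r3=0xd1 r4=0x0c r5=0xf9  N=1 Z=0
after  3: r0=0xd2 r1=0xf9 r2=0x28 r3=0xd1 r4=0x0c r5=0xf9  N=1 Z=0
after  4: r0=0xd2 r1=0xf9 r2=0x27 r3=0xd1 r4=0x0c r5=0xf9  N=0 Z=0
-- IRQ taken; context saved, return-PC = 5 --

K = 4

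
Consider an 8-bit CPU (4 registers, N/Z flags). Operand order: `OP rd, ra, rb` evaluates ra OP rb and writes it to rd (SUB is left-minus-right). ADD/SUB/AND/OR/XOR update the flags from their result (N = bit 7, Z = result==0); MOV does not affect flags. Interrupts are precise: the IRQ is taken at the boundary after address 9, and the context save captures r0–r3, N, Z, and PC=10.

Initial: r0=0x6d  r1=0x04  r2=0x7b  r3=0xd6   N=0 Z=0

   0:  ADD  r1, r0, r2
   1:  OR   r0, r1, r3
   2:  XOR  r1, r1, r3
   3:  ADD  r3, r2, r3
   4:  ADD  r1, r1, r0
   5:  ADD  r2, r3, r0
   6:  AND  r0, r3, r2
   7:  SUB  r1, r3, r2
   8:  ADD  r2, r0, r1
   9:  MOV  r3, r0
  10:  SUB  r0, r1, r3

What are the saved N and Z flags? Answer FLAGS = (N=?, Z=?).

FLAGS = (N=0, Z=0)

after  0: r0=0x6d r1=0xe8 r2=0x7b r3=0xd6  N=1 Z=0
after  1: r0=0xfe r1=0xe8 r2=0x7b r3=0xd6  N=1 Z=0
after  2: r0=0xfe r1=0x3e r2=0x7b r3=0xd6  N=0 Z=0
after  3: r0=0xfe r1=0x3e r2=0x7b r3=0x51  N=0 Z=0
after  4: r0=0xfe r1=0x3c r2=0x7b r3=0x51  N=0 Z=0
after  5: r0=0xfe r1=0x3c r2=0x4f r3=0x51  N=0 Z=0
after  6: r0=0x41 r1=0x3c r2=0x4f r3=0x51  N=0 Z=0
after  7: r0=0x41 r1=0x02 r2=0x4f r3=0x51  N=0 Z=0
after  8: r0=0x41 r1=0x02 r2=0x43 r3=0x51  N=0 Z=0
after  9: r0=0x41 r1=0x02 r2=0x43 r3=0x41  N=0 Z=0
-- IRQ taken; context saved, return-PC = 10 --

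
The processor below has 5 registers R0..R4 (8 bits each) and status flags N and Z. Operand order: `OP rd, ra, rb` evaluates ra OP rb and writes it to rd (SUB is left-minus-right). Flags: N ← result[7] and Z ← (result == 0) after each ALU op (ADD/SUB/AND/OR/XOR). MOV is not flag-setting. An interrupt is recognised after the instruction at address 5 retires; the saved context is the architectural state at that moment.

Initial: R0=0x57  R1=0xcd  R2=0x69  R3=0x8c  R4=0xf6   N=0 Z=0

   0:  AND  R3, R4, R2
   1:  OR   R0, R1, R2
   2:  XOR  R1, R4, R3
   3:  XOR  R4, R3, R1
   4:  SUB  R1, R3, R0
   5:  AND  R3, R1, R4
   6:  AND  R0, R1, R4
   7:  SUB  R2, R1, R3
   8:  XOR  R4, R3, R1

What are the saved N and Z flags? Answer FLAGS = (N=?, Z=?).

after  0: R0=0x57 R1=0xcd R2=0x69 R3=0x60 R4=0xf6  N=0 Z=0
after  1: R0=0xed R1=0xcd R2=0x69 R3=0x60 R4=0xf6  N=1 Z=0
after  2: R0=0xed R1=0x96 R2=0x69 R3=0x60 R4=0xf6  N=1 Z=0
after  3: R0=0xed R1=0x96 R2=0x69 R3=0x60 R4=0xf6  N=1 Z=0
after  4: R0=0xed R1=0x73 R2=0x69 R3=0x60 R4=0xf6  N=0 Z=0
after  5: R0=0xed R1=0x73 R2=0x69 R3=0x72 R4=0xf6  N=0 Z=0
-- IRQ taken; context saved, return-PC = 6 --

FLAGS = (N=0, Z=0)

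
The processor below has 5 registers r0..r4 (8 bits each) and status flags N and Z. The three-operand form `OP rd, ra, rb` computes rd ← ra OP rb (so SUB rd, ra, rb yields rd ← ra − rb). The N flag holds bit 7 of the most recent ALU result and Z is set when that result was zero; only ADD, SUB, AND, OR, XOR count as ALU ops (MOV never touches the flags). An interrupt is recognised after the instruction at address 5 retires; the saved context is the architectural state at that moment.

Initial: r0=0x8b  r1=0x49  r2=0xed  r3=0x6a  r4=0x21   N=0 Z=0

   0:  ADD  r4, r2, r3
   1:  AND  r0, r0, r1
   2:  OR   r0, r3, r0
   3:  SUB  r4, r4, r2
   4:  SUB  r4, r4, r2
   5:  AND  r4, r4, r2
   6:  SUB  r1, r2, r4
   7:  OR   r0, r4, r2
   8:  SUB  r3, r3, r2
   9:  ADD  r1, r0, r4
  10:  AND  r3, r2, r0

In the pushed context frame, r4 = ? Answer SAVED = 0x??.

SAVED = 0x6d

after  0: r0=0x8b r1=0x49 r2=0xed r3=0x6a r4=0x57  N=0 Z=0
after  1: r0=0x09 r1=0x49 r2=0xed r3=0x6a r4=0x57  N=0 Z=0
after  2: r0=0x6b r1=0x49 r2=0xed r3=0x6a r4=0x57  N=0 Z=0
after  3: r0=0x6b r1=0x49 r2=0xed r3=0x6a r4=0x6a  N=0 Z=0
after  4: r0=0x6b r1=0x49 r2=0xed r3=0x6a r4=0x7d  N=0 Z=0
after  5: r0=0x6b r1=0x49 r2=0xed r3=0x6a r4=0x6d  N=0 Z=0
-- IRQ taken; context saved, return-PC = 6 --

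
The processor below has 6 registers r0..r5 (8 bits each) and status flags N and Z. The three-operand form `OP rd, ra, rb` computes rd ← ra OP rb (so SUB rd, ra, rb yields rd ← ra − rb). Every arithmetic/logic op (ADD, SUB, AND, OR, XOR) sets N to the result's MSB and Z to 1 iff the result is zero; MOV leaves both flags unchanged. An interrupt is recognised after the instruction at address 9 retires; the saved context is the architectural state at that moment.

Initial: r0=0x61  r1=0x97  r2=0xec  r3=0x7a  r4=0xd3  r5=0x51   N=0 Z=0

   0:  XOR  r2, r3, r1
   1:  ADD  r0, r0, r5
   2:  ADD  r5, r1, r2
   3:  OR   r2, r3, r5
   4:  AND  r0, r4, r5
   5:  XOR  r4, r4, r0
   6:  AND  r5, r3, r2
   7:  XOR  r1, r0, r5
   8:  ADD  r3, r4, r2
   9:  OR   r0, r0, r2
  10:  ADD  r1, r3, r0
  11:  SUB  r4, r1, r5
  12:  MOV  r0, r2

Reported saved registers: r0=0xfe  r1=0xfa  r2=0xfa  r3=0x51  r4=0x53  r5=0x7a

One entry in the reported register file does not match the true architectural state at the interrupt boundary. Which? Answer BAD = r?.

after  0: r0=0x61 r1=0x97 r2=0xed r3=0x7a r4=0xd3 r5=0x51  N=1 Z=0
after  1: r0=0xb2 r1=0x97 r2=0xed r3=0x7a r4=0xd3 r5=0x51  N=1 Z=0
after  2: r0=0xb2 r1=0x97 r2=0xed r3=0x7a r4=0xd3 r5=0x84  N=1 Z=0
after  3: r0=0xb2 r1=0x97 r2=0xfe r3=0x7a r4=0xd3 r5=0x84  N=1 Z=0
after  4: r0=0x80 r1=0x97 r2=0xfe r3=0x7a r4=0xd3 r5=0x84  N=1 Z=0
after  5: r0=0x80 r1=0x97 r2=0xfe r3=0x7a r4=0x53 r5=0x84  N=0 Z=0
after  6: r0=0x80 r1=0x97 r2=0xfe r3=0x7a r4=0x53 r5=0x7a  N=0 Z=0
after  7: r0=0x80 r1=0xfa r2=0xfe r3=0x7a r4=0x53 r5=0x7a  N=1 Z=0
after  8: r0=0x80 r1=0xfa r2=0xfe r3=0x51 r4=0x53 r5=0x7a  N=0 Z=0
after  9: r0=0xfe r1=0xfa r2=0xfe r3=0x51 r4=0x53 r5=0x7a  N=1 Z=0
-- IRQ taken; context saved, return-PC = 10 --
mismatch: r2: reported 0xfa vs actual 0xfe

BAD = r2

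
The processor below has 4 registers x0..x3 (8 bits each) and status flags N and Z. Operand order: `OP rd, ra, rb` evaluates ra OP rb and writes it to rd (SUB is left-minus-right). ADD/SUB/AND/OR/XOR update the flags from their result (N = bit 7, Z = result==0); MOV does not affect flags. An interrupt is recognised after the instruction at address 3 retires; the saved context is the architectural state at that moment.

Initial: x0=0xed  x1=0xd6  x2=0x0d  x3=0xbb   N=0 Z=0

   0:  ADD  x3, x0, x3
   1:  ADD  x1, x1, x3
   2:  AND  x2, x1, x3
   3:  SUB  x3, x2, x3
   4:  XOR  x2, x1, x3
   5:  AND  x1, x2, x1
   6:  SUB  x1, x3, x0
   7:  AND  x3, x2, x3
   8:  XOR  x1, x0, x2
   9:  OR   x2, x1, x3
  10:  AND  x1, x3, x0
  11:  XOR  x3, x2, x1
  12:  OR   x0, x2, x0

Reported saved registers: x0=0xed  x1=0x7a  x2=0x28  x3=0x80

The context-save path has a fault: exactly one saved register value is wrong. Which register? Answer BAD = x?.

BAD = x1

after  0: x0=0xed x1=0xd6 x2=0x0d x3=0xa8  N=1 Z=0
after  1: x0=0xed x1=0x7e x2=0x0d x3=0xa8  N=0 Z=0
after  2: x0=0xed x1=0x7e x2=0x28 x3=0xa8  N=0 Z=0
after  3: x0=0xed x1=0x7e x2=0x28 x3=0x80  N=1 Z=0
-- IRQ taken; context saved, return-PC = 4 --
mismatch: x1: reported 0x7a vs actual 0x7e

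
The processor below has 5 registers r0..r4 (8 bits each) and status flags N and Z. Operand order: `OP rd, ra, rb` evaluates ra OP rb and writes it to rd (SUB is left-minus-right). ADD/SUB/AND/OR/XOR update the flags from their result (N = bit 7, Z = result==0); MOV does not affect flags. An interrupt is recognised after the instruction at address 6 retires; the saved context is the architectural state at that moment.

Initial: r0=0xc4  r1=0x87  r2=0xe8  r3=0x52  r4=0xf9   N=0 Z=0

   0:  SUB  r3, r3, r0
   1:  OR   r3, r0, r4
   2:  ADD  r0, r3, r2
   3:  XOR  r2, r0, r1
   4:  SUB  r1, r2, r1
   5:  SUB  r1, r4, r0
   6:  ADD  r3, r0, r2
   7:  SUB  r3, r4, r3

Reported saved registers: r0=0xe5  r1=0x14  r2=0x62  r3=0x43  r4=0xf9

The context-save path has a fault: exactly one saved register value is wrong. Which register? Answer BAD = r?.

after  0: r0=0xc4 r1=0x87 r2=0xe8 r3=0x8e r4=0xf9  N=1 Z=0
after  1: r0=0xc4 r1=0x87 r2=0xe8 r3=0xfd r4=0xf9  N=1 Z=0
after  2: r0=0xe5 r1=0x87 r2=0xe8 r3=0xfd r4=0xf9  N=1 Z=0
after  3: r0=0xe5 r1=0x87 r2=0x62 r3=0xfd r4=0xf9  N=0 Z=0
after  4: r0=0xe5 r1=0xdb r2=0x62 r3=0xfd r4=0xf9  N=1 Z=0
after  5: r0=0xe5 r1=0x14 r2=0x62 r3=0xfd r4=0xf9  N=0 Z=0
after  6: r0=0xe5 r1=0x14 r2=0x62 r3=0x47 r4=0xf9  N=0 Z=0
-- IRQ taken; context saved, return-PC = 7 --
mismatch: r3: reported 0x43 vs actual 0x47

BAD = r3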